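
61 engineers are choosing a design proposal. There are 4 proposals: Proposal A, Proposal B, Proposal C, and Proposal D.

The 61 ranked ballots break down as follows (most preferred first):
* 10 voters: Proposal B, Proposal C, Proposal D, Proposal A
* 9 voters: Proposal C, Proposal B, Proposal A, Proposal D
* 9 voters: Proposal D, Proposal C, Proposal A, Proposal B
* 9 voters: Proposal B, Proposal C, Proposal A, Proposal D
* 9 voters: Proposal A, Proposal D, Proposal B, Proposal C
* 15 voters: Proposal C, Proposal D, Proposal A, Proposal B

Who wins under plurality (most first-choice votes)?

Proposal C

First-place votes: Proposal A 9, Proposal B 19, Proposal C 24, Proposal D 9.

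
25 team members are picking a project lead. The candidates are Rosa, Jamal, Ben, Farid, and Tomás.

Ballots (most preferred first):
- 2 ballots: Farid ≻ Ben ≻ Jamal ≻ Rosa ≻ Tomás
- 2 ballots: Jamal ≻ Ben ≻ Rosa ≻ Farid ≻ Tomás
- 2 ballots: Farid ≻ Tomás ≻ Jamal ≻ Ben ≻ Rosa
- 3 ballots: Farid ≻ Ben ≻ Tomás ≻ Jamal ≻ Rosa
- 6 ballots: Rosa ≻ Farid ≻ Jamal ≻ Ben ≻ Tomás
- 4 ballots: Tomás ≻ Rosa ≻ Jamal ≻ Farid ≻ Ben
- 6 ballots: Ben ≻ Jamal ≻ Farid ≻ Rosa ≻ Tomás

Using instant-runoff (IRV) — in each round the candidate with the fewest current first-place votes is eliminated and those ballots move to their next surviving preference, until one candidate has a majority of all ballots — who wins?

Ben

Round 1: Rosa 6, Jamal 2, Ben 6, Farid 7, Tomás 4. Jamal eliminated.
Round 2: Rosa 6, Ben 8, Farid 7, Tomás 4. Tomás eliminated.
Round 3: Rosa 10, Ben 8, Farid 7. Farid eliminated.
Round 4: Rosa 10, Ben 15. Ben has a majority (≥13).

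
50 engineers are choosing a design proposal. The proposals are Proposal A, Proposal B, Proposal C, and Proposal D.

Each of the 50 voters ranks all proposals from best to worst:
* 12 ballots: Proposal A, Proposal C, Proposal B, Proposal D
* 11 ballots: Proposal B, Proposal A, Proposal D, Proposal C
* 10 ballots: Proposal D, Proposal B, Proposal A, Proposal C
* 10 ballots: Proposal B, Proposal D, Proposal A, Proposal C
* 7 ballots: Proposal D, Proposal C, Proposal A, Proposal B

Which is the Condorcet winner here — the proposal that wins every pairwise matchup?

Proposal B

Proposal B vs Proposal A: 31–19
Proposal B vs Proposal C: 31–19
Proposal B vs Proposal D: 33–17
Proposal B beats every other proposal.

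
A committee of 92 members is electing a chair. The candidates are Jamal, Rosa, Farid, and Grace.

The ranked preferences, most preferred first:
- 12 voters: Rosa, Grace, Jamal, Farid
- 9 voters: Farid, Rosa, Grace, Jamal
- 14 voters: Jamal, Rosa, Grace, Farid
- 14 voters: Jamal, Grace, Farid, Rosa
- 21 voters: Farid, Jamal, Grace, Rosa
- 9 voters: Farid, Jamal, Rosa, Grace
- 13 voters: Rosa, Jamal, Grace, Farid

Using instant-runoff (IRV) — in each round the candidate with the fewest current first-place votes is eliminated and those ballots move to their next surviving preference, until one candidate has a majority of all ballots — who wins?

Round 1: Jamal 28, Rosa 25, Farid 39, Grace 0. Grace eliminated.
Round 2: Jamal 28, Rosa 25, Farid 39. Rosa eliminated.
Round 3: Jamal 53, Farid 39. Jamal has a majority (≥47).

Jamal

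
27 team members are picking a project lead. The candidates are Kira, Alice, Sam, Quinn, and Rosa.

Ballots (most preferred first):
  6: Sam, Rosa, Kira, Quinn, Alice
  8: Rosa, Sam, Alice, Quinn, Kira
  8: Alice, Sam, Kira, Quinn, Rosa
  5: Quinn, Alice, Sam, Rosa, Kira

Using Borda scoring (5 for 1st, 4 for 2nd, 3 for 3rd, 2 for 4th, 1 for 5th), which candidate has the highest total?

Kira: 6×3 + 8×1 + 8×3 + 5×1 = 55
Alice: 6×1 + 8×3 + 8×5 + 5×4 = 90
Sam: 6×5 + 8×4 + 8×4 + 5×3 = 109
Quinn: 6×2 + 8×2 + 8×2 + 5×5 = 69
Rosa: 6×4 + 8×5 + 8×1 + 5×2 = 82

Sam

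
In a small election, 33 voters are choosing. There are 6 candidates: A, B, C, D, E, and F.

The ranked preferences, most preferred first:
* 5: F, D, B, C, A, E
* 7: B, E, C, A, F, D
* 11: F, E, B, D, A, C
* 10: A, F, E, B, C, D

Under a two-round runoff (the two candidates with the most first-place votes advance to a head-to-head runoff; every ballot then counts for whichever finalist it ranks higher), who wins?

Round 1 first-place votes: A 10, B 7, C 0, D 0, E 0, F 16. F and A advance.
Runoff: F is ranked above A on 16 ballots, A above F on 17.

A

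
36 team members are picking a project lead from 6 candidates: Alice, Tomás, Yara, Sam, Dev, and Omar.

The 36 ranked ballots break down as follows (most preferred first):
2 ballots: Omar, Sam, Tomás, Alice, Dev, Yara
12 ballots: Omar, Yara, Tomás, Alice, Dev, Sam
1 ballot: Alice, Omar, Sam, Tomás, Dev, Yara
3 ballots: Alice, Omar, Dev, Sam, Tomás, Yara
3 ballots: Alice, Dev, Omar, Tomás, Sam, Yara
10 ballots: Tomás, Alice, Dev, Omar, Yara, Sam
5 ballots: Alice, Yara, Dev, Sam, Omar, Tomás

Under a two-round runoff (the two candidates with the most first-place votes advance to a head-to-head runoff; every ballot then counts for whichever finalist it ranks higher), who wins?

Round 1 first-place votes: Alice 12, Tomás 10, Yara 0, Sam 0, Dev 0, Omar 14. Omar and Alice advance.
Runoff: Omar is ranked above Alice on 14 ballots, Alice above Omar on 22.

Alice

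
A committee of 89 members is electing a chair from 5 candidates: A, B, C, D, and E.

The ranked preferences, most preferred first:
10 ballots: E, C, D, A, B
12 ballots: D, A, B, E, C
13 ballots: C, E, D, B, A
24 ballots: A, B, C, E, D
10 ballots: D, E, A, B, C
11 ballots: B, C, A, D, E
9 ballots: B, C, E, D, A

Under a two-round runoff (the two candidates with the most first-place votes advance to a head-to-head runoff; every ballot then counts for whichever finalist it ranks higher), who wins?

Round 1 first-place votes: A 24, B 20, C 13, D 22, E 10. A and D advance.
Runoff: A is ranked above D on 35 ballots, D above A on 54.

D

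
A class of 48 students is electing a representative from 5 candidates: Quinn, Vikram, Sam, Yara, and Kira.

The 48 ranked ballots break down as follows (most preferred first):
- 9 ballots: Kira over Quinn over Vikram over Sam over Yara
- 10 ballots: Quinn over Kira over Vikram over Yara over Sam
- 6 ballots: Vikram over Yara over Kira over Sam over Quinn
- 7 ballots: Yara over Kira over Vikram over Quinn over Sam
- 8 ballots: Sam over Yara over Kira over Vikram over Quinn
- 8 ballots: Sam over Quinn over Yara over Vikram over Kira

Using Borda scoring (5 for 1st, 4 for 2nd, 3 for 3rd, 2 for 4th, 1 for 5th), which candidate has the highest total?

Quinn: 9×4 + 10×5 + 6×1 + 7×2 + 8×1 + 8×4 = 146
Vikram: 9×3 + 10×3 + 6×5 + 7×3 + 8×2 + 8×2 = 140
Sam: 9×2 + 10×1 + 6×2 + 7×1 + 8×5 + 8×5 = 127
Yara: 9×1 + 10×2 + 6×4 + 7×5 + 8×4 + 8×3 = 144
Kira: 9×5 + 10×4 + 6×3 + 7×4 + 8×3 + 8×1 = 163

Kira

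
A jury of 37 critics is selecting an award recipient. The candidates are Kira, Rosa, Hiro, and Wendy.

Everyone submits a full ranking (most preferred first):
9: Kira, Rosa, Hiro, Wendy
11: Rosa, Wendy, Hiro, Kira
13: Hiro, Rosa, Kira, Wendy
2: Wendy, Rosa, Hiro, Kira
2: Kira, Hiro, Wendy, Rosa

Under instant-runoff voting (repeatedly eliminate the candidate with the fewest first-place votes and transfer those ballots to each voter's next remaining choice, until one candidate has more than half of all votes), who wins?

Round 1: Kira 11, Rosa 11, Hiro 13, Wendy 2. Wendy eliminated.
Round 2: Kira 11, Rosa 13, Hiro 13. Kira eliminated.
Round 3: Rosa 22, Hiro 15. Rosa has a majority (≥19).

Rosa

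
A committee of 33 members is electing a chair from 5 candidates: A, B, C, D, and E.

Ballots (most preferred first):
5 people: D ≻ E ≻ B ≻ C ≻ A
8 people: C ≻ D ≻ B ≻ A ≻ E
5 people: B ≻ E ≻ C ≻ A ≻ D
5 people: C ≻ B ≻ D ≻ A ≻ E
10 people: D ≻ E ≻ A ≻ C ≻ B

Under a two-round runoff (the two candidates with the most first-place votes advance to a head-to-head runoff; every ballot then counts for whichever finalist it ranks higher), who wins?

C

Round 1 first-place votes: A 0, B 5, C 13, D 15, E 0. D and C advance.
Runoff: D is ranked above C on 15 ballots, C above D on 18.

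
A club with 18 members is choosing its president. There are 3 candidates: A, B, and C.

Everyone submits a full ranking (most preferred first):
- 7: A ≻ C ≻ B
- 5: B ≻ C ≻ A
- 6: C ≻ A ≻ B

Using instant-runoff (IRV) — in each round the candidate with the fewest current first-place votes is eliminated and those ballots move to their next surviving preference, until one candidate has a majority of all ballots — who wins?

C

Round 1: A 7, B 5, C 6. B eliminated.
Round 2: A 7, C 11. C has a majority (≥10).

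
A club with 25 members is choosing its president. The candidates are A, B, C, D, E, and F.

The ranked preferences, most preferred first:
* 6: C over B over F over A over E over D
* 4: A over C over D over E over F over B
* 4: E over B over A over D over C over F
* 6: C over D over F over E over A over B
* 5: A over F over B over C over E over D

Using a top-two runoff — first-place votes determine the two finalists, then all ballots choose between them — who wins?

Round 1 first-place votes: A 9, B 0, C 12, D 0, E 4, F 0. C and A advance.
Runoff: C is ranked above A on 12 ballots, A above C on 13.

A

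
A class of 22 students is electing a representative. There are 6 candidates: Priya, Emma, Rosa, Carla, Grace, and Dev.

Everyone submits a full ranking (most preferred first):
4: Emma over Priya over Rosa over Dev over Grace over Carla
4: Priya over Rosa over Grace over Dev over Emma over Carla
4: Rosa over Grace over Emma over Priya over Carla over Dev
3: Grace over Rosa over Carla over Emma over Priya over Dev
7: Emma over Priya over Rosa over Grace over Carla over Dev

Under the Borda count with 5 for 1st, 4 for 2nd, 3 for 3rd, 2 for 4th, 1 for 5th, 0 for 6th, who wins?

Priya: 4×4 + 4×5 + 4×2 + 3×1 + 7×4 = 75
Emma: 4×5 + 4×1 + 4×3 + 3×2 + 7×5 = 77
Rosa: 4×3 + 4×4 + 4×5 + 3×4 + 7×3 = 81
Carla: 4×0 + 4×0 + 4×1 + 3×3 + 7×1 = 20
Grace: 4×1 + 4×3 + 4×4 + 3×5 + 7×2 = 61
Dev: 4×2 + 4×2 + 4×0 + 3×0 + 7×0 = 16

Rosa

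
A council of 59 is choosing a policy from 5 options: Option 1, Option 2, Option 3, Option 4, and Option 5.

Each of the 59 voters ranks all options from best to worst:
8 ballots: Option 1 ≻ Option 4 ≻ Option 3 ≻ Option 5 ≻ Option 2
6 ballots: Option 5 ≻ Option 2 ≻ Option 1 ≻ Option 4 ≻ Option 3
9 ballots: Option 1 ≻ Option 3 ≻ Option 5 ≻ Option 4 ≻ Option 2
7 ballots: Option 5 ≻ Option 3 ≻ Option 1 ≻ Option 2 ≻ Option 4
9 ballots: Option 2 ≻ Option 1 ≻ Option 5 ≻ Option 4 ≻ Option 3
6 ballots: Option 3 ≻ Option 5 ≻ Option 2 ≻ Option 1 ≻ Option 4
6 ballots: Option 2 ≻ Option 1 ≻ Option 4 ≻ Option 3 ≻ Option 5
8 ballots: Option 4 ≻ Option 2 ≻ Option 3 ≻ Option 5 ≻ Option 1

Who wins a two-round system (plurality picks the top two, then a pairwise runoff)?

Round 1 first-place votes: Option 1 17, Option 2 15, Option 3 6, Option 4 8, Option 5 13. Option 1 and Option 2 advance.
Runoff: Option 1 is ranked above Option 2 on 24 ballots, Option 2 above Option 1 on 35.

Option 2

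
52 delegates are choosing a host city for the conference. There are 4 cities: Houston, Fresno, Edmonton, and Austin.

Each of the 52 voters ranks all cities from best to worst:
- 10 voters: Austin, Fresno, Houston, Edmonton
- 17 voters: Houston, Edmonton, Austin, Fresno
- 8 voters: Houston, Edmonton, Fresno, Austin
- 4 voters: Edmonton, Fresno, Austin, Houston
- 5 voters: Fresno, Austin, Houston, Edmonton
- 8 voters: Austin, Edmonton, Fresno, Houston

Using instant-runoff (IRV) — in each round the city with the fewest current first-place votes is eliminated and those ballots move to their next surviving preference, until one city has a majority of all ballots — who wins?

Austin

Round 1: Houston 25, Fresno 5, Edmonton 4, Austin 18. Edmonton eliminated.
Round 2: Houston 25, Fresno 9, Austin 18. Fresno eliminated.
Round 3: Houston 25, Austin 27. Austin has a majority (≥27).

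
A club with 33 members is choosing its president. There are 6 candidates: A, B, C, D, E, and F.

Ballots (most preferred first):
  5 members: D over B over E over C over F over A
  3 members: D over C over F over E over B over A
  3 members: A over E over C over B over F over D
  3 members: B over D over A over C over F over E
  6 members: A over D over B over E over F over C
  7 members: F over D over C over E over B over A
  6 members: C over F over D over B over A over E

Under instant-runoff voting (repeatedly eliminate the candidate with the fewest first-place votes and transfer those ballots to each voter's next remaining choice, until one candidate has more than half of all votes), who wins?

Round 1: A 9, B 3, C 6, D 8, E 0, F 7. E eliminated.
Round 2: A 9, B 3, C 6, D 8, F 7. B eliminated.
Round 3: A 9, C 6, D 11, F 7. C eliminated.
Round 4: A 9, D 11, F 13. A eliminated.
Round 5: D 17, F 16. D has a majority (≥17).

D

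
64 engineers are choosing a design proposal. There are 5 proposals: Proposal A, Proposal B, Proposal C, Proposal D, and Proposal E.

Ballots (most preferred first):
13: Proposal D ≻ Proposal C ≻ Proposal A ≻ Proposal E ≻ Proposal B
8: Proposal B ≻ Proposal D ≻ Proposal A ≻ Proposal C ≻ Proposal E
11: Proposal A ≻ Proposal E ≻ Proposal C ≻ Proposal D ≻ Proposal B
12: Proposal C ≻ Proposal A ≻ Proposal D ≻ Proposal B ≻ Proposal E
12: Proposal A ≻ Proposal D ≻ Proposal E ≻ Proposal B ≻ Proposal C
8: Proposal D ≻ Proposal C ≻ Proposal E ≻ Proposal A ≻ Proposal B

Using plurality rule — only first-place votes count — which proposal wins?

Proposal A

First-place votes: Proposal A 23, Proposal B 8, Proposal C 12, Proposal D 21, Proposal E 0.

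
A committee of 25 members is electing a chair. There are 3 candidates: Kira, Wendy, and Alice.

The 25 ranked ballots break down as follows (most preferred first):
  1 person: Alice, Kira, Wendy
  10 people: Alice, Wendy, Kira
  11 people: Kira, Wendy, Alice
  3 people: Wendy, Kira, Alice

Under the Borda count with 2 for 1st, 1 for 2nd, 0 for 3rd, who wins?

Kira: 1×1 + 10×0 + 11×2 + 3×1 = 26
Wendy: 1×0 + 10×1 + 11×1 + 3×2 = 27
Alice: 1×2 + 10×2 + 11×0 + 3×0 = 22

Wendy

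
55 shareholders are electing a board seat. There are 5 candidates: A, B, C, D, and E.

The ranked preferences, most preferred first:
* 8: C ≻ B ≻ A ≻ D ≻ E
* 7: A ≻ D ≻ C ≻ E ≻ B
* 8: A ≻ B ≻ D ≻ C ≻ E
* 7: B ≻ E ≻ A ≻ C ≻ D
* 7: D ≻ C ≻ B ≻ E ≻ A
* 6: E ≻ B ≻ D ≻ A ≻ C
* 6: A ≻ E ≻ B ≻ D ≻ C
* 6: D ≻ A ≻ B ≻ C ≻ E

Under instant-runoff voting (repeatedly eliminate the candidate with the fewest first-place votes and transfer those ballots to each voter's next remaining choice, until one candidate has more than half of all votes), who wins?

B

Round 1: A 21, B 7, C 8, D 13, E 6. E eliminated.
Round 2: A 21, B 13, C 8, D 13. C eliminated.
Round 3: A 21, B 21, D 13. D eliminated.
Round 4: A 27, B 28. B has a majority (≥28).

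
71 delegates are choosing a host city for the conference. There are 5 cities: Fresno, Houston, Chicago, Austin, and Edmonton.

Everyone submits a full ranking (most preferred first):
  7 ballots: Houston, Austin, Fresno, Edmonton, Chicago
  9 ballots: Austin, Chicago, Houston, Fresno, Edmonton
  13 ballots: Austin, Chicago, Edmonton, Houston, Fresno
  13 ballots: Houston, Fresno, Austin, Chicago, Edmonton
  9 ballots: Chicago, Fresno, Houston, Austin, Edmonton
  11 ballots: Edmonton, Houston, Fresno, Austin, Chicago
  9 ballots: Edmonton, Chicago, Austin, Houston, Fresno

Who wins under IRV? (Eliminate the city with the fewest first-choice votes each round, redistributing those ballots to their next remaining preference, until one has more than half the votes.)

Houston

Round 1: Fresno 0, Houston 20, Chicago 9, Austin 22, Edmonton 20. Fresno eliminated.
Round 2: Houston 20, Chicago 9, Austin 22, Edmonton 20. Chicago eliminated.
Round 3: Houston 29, Austin 22, Edmonton 20. Edmonton eliminated.
Round 4: Houston 40, Austin 31. Houston has a majority (≥36).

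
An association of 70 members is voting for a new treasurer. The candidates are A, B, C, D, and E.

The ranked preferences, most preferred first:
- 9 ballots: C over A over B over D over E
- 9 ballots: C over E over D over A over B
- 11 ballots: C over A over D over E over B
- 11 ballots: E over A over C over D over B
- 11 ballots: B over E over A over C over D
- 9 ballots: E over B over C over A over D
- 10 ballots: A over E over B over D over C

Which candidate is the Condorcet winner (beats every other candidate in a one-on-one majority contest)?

E vs A: 40–30
E vs B: 50–20
E vs C: 41–29
E vs D: 50–20
E beats every other candidate.

E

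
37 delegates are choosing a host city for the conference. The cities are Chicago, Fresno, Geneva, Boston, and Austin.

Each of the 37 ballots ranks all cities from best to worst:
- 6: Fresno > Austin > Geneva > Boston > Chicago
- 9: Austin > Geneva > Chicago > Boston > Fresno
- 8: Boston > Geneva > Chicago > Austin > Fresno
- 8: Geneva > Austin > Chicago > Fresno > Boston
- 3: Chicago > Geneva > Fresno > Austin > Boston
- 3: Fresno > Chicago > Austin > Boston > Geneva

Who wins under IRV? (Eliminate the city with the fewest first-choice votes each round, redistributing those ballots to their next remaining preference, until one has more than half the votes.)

Geneva

Round 1: Chicago 3, Fresno 9, Geneva 8, Boston 8, Austin 9. Chicago eliminated.
Round 2: Fresno 9, Geneva 11, Boston 8, Austin 9. Boston eliminated.
Round 3: Fresno 9, Geneva 19, Austin 9. Geneva has a majority (≥19).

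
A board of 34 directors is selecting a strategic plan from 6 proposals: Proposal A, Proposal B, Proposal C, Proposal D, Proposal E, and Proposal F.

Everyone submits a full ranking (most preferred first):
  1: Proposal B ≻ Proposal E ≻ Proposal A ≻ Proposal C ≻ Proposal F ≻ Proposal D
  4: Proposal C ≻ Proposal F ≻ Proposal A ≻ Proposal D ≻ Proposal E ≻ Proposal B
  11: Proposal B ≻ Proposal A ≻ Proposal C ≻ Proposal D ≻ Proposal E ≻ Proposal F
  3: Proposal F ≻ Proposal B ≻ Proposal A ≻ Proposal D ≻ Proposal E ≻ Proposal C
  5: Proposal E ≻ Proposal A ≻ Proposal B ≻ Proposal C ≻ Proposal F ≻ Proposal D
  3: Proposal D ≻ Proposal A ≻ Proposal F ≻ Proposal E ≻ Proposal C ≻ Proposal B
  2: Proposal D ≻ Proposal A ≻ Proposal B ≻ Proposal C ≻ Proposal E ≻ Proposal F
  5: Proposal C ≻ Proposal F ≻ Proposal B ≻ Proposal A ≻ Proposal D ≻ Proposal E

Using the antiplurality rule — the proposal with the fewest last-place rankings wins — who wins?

Proposal A

Last-place votes: Proposal A 0, Proposal B 7, Proposal C 3, Proposal D 6, Proposal E 5, Proposal F 13.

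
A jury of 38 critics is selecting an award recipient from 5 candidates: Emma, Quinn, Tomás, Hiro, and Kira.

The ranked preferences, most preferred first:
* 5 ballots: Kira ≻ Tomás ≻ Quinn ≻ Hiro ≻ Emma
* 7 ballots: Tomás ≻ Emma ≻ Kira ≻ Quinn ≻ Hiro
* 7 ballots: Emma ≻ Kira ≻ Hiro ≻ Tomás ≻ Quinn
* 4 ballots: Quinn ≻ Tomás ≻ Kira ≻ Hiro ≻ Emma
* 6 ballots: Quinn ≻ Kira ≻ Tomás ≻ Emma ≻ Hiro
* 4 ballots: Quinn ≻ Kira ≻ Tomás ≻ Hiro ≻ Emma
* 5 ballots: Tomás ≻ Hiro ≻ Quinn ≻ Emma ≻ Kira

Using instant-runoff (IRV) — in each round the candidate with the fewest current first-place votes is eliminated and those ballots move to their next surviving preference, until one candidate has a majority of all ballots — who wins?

Round 1: Emma 7, Quinn 14, Tomás 12, Hiro 0, Kira 5. Hiro eliminated.
Round 2: Emma 7, Quinn 14, Tomás 12, Kira 5. Kira eliminated.
Round 3: Emma 7, Quinn 14, Tomás 17. Emma eliminated.
Round 4: Quinn 14, Tomás 24. Tomás has a majority (≥20).

Tomás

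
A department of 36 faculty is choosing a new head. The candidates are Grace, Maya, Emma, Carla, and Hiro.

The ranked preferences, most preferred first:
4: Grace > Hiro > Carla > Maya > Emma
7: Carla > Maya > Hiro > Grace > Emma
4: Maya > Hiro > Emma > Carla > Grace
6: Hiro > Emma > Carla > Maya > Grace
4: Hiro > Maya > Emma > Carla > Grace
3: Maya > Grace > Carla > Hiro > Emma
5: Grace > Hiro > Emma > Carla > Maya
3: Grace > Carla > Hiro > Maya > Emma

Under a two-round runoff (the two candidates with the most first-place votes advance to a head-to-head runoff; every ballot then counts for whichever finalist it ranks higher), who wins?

Round 1 first-place votes: Grace 12, Maya 7, Emma 0, Carla 7, Hiro 10. Grace and Hiro advance.
Runoff: Grace is ranked above Hiro on 15 ballots, Hiro above Grace on 21.

Hiro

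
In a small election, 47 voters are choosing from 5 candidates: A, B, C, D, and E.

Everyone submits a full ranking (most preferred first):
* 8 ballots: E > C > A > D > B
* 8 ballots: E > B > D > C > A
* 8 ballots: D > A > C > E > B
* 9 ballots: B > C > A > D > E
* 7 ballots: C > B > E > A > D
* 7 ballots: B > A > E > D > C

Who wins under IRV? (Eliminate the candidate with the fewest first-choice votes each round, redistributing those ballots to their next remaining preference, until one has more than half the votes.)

E

Round 1: A 0, B 16, C 7, D 8, E 16. A eliminated.
Round 2: B 16, C 7, D 8, E 16. C eliminated.
Round 3: B 23, D 8, E 16. D eliminated.
Round 4: B 23, E 24. E has a majority (≥24).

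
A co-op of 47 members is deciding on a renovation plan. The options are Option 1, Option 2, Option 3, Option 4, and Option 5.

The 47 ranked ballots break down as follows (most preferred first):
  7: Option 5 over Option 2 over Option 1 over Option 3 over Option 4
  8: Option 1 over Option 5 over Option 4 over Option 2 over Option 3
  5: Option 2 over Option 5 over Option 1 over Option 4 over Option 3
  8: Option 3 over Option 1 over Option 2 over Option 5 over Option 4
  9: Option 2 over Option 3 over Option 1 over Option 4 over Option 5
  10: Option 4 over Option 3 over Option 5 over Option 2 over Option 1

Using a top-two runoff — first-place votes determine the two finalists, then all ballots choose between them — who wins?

Round 1 first-place votes: Option 1 8, Option 2 14, Option 3 8, Option 4 10, Option 5 7. Option 2 and Option 4 advance.
Runoff: Option 2 is ranked above Option 4 on 29 ballots, Option 4 above Option 2 on 18.

Option 2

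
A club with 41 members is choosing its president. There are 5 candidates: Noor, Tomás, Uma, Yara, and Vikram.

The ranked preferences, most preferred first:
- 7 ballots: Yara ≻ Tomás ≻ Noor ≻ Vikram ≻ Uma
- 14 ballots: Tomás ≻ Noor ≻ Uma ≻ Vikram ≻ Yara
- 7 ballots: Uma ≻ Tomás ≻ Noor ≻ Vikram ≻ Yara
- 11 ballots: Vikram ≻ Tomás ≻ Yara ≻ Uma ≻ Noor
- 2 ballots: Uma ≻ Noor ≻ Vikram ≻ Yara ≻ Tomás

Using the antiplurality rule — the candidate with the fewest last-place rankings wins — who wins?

Vikram

Last-place votes: Noor 11, Tomás 2, Uma 7, Yara 21, Vikram 0.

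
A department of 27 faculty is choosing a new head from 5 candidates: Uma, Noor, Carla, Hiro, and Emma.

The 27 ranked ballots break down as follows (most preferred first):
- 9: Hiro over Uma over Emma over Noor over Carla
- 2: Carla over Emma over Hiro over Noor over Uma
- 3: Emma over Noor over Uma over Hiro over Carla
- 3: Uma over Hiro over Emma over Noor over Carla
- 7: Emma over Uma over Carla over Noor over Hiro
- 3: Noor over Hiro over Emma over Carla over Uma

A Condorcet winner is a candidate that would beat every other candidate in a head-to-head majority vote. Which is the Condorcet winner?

Hiro

Hiro vs Uma: 14–13
Hiro vs Noor: 14–13
Hiro vs Carla: 18–9
Hiro vs Emma: 15–12
Hiro beats every other candidate.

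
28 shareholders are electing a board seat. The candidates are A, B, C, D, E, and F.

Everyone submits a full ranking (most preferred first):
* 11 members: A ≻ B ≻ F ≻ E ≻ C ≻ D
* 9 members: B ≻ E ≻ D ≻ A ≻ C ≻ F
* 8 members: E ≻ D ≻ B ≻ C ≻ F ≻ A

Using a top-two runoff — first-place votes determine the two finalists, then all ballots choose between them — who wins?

Round 1 first-place votes: A 11, B 9, C 0, D 0, E 8, F 0. A and B advance.
Runoff: A is ranked above B on 11 ballots, B above A on 17.

B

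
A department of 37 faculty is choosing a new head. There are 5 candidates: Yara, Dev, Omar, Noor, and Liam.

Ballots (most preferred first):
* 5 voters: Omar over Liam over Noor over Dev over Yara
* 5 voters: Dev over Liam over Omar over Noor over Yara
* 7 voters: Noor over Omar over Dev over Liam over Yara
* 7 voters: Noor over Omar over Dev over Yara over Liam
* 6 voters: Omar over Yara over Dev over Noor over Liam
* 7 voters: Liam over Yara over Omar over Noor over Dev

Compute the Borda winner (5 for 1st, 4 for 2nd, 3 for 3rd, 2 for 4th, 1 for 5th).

Omar

Yara: 5×1 + 5×1 + 7×1 + 7×2 + 6×4 + 7×4 = 83
Dev: 5×2 + 5×5 + 7×3 + 7×3 + 6×3 + 7×1 = 102
Omar: 5×5 + 5×3 + 7×4 + 7×4 + 6×5 + 7×3 = 147
Noor: 5×3 + 5×2 + 7×5 + 7×5 + 6×2 + 7×2 = 121
Liam: 5×4 + 5×4 + 7×2 + 7×1 + 6×1 + 7×5 = 102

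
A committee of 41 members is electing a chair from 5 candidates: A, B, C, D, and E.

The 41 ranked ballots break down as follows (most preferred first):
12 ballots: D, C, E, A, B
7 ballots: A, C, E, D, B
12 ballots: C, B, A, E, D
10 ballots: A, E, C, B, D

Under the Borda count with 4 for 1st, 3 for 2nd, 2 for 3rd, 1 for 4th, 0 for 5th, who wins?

C

A: 12×1 + 7×4 + 12×2 + 10×4 = 104
B: 12×0 + 7×0 + 12×3 + 10×1 = 46
C: 12×3 + 7×3 + 12×4 + 10×2 = 125
D: 12×4 + 7×1 + 12×0 + 10×0 = 55
E: 12×2 + 7×2 + 12×1 + 10×3 = 80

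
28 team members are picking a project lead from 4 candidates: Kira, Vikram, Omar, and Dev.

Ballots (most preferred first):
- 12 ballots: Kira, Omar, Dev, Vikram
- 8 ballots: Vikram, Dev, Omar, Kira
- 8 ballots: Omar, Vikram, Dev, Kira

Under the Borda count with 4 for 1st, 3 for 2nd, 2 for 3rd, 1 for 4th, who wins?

Kira: 12×4 + 8×1 + 8×1 = 64
Vikram: 12×1 + 8×4 + 8×3 = 68
Omar: 12×3 + 8×2 + 8×4 = 84
Dev: 12×2 + 8×3 + 8×2 = 64

Omar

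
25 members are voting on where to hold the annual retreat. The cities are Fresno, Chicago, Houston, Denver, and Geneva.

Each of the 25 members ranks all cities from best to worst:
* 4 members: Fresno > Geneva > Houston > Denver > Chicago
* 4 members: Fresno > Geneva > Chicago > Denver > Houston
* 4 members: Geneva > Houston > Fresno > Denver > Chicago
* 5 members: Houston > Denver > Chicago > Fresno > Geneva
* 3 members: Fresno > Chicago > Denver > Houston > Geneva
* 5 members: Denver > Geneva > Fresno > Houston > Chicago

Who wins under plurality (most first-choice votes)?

Fresno

First-place votes: Fresno 11, Chicago 0, Houston 5, Denver 5, Geneva 4.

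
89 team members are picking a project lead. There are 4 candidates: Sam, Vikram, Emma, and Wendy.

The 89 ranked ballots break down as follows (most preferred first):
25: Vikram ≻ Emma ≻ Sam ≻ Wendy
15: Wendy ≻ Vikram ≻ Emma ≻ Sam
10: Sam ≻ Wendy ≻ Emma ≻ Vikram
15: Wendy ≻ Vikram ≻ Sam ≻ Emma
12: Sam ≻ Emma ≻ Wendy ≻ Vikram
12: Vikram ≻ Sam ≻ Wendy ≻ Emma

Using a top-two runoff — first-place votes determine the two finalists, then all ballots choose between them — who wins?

Round 1 first-place votes: Sam 22, Vikram 37, Emma 0, Wendy 30. Vikram and Wendy advance.
Runoff: Vikram is ranked above Wendy on 37 ballots, Wendy above Vikram on 52.

Wendy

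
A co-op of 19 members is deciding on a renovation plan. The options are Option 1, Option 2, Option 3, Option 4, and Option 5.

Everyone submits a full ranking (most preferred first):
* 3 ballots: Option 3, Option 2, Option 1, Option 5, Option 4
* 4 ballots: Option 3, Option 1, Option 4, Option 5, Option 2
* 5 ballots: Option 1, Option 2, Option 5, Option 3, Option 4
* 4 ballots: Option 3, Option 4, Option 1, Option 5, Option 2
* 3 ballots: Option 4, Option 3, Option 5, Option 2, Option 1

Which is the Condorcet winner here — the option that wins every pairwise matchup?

Option 3 vs Option 1: 14–5
Option 3 vs Option 2: 14–5
Option 3 vs Option 4: 16–3
Option 3 vs Option 5: 14–5
Option 3 beats every other option.

Option 3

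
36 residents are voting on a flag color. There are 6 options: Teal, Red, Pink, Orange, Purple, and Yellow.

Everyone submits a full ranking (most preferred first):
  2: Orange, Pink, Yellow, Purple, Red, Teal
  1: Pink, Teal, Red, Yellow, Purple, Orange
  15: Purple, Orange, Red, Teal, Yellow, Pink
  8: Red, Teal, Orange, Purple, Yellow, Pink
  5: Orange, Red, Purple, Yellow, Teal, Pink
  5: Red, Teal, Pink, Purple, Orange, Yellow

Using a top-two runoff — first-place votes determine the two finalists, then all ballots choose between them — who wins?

Round 1 first-place votes: Teal 0, Red 13, Pink 1, Orange 7, Purple 15, Yellow 0. Purple and Red advance.
Runoff: Purple is ranked above Red on 17 ballots, Red above Purple on 19.

Red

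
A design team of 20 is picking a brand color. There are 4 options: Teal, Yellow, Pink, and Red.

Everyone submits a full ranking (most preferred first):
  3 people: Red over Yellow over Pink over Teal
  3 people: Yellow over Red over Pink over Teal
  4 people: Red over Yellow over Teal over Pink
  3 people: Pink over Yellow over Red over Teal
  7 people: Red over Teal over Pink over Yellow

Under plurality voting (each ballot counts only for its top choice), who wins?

First-place votes: Teal 0, Yellow 3, Pink 3, Red 14.

Red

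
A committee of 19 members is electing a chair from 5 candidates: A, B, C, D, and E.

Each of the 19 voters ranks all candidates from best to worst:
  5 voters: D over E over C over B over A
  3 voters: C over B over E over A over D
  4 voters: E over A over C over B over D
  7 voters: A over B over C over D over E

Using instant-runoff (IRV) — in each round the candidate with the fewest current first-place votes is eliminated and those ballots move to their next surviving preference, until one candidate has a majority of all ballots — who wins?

E

Round 1: A 7, B 0, C 3, D 5, E 4. B eliminated.
Round 2: A 7, C 3, D 5, E 4. C eliminated.
Round 3: A 7, D 5, E 7. D eliminated.
Round 4: A 7, E 12. E has a majority (≥10).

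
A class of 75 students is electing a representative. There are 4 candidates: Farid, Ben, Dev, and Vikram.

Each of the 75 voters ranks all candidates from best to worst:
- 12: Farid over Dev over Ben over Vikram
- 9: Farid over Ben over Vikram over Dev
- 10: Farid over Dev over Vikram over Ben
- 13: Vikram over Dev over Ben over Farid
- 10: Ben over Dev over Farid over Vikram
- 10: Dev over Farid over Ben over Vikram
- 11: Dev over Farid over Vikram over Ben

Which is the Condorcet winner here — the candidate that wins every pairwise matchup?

Dev

Dev vs Farid: 44–31
Dev vs Ben: 56–19
Dev vs Vikram: 53–22
Dev beats every other candidate.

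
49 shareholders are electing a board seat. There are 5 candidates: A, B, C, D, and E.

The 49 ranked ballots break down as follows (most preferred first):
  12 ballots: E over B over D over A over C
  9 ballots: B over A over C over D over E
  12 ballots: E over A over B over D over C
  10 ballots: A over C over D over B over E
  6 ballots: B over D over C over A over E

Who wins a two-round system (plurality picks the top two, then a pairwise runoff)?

B

Round 1 first-place votes: A 10, B 15, C 0, D 0, E 24. E and B advance.
Runoff: E is ranked above B on 24 ballots, B above E on 25.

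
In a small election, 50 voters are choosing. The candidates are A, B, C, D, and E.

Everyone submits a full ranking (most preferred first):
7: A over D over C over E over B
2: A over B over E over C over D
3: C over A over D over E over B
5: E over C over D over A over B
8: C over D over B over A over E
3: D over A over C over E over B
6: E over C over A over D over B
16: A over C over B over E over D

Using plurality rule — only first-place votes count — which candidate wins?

A

First-place votes: A 25, B 0, C 11, D 3, E 11.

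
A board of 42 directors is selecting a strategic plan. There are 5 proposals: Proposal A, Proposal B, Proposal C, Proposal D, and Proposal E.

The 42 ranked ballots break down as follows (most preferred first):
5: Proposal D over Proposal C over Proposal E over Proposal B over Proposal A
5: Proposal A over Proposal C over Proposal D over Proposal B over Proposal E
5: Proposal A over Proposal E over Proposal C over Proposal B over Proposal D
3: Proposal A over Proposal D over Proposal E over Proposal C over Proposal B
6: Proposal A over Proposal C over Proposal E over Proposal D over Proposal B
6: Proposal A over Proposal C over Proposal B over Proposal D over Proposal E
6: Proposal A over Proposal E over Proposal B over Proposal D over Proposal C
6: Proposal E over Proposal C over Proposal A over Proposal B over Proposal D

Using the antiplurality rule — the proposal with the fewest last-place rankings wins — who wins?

Proposal A

Last-place votes: Proposal A 5, Proposal B 9, Proposal C 6, Proposal D 11, Proposal E 11.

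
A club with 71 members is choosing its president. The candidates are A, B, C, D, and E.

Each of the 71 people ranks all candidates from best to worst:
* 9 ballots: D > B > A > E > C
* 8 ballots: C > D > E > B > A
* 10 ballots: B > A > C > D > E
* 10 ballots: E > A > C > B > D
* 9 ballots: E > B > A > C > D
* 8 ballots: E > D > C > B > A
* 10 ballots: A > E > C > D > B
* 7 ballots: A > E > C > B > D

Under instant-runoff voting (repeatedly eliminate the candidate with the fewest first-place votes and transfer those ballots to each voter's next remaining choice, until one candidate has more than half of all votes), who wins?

A

Round 1: A 17, B 10, C 8, D 9, E 27. C eliminated.
Round 2: A 17, B 10, D 17, E 27. B eliminated.
Round 3: A 27, D 17, E 27. D eliminated.
Round 4: A 36, E 35. A has a majority (≥36).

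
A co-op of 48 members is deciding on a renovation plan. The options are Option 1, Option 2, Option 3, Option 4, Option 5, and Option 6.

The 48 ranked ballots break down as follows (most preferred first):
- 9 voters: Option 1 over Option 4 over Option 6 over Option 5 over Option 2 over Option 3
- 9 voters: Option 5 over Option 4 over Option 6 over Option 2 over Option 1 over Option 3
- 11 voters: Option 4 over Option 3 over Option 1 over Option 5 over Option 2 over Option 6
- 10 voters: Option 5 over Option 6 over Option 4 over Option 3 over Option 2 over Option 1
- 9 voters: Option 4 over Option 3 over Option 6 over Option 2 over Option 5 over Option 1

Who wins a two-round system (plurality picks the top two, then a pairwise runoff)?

Round 1 first-place votes: Option 1 9, Option 2 0, Option 3 0, Option 4 20, Option 5 19, Option 6 0. Option 4 and Option 5 advance.
Runoff: Option 4 is ranked above Option 5 on 29 ballots, Option 5 above Option 4 on 19.

Option 4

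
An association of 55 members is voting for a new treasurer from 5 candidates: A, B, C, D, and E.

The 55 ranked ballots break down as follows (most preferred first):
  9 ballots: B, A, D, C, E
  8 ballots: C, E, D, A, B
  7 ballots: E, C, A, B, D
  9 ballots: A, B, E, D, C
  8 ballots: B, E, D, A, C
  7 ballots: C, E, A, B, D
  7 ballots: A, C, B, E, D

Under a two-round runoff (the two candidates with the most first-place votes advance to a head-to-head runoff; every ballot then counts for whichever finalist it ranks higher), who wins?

Round 1 first-place votes: A 16, B 17, C 15, D 0, E 7. B and A advance.
Runoff: B is ranked above A on 17 ballots, A above B on 38.

A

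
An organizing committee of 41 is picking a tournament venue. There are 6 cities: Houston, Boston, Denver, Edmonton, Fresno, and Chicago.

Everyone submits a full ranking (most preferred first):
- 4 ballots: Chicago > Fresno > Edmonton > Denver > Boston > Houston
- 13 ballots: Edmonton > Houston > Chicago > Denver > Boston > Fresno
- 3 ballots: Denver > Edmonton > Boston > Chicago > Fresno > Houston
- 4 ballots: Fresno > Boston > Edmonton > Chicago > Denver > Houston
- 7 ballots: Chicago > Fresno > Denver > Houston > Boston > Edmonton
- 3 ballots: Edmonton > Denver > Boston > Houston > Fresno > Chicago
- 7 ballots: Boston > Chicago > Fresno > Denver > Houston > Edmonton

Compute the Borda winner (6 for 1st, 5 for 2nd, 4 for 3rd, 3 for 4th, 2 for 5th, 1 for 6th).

Chicago

Houston: 4×1 + 13×5 + 3×1 + 4×1 + 7×3 + 3×3 + 7×2 = 120
Boston: 4×2 + 13×2 + 3×4 + 4×5 + 7×2 + 3×4 + 7×6 = 134
Denver: 4×3 + 13×3 + 3×6 + 4×2 + 7×4 + 3×5 + 7×3 = 141
Edmonton: 4×4 + 13×6 + 3×5 + 4×4 + 7×1 + 3×6 + 7×1 = 157
Fresno: 4×5 + 13×1 + 3×2 + 4×6 + 7×5 + 3×2 + 7×4 = 132
Chicago: 4×6 + 13×4 + 3×3 + 4×3 + 7×6 + 3×1 + 7×5 = 177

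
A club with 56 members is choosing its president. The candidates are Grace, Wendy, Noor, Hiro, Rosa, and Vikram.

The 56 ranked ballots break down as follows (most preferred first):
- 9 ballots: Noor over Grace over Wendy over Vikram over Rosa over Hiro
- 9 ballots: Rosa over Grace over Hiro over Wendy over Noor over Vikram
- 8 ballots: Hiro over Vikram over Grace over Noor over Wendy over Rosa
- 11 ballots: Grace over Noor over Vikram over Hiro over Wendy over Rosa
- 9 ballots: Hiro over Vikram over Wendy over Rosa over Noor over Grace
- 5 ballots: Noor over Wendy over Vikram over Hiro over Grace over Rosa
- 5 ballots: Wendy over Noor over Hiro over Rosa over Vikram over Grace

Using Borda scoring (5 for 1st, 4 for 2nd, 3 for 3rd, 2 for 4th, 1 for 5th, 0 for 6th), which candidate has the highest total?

Noor

Grace: 9×4 + 9×4 + 8×3 + 11×5 + 9×0 + 5×1 + 5×0 = 156
Wendy: 9×3 + 9×2 + 8×1 + 11×1 + 9×3 + 5×4 + 5×5 = 136
Noor: 9×5 + 9×1 + 8×2 + 11×4 + 9×1 + 5×5 + 5×4 = 168
Hiro: 9×0 + 9×3 + 8×5 + 11×2 + 9×5 + 5×2 + 5×3 = 159
Rosa: 9×1 + 9×5 + 8×0 + 11×0 + 9×2 + 5×0 + 5×2 = 82
Vikram: 9×2 + 9×0 + 8×4 + 11×3 + 9×4 + 5×3 + 5×1 = 139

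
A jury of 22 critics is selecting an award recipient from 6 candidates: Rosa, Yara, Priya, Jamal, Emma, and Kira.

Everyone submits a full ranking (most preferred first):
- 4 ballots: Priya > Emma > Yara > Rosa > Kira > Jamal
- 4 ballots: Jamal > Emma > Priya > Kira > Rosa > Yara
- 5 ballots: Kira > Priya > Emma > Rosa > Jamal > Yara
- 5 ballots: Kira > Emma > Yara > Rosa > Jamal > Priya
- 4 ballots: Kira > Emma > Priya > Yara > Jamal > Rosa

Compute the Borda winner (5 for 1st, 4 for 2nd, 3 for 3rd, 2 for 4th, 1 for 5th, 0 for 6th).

Rosa: 4×2 + 4×1 + 5×2 + 5×2 + 4×0 = 32
Yara: 4×3 + 4×0 + 5×0 + 5×3 + 4×2 = 35
Priya: 4×5 + 4×3 + 5×4 + 5×0 + 4×3 = 64
Jamal: 4×0 + 4×5 + 5×1 + 5×1 + 4×1 = 34
Emma: 4×4 + 4×4 + 5×3 + 5×4 + 4×4 = 83
Kira: 4×1 + 4×2 + 5×5 + 5×5 + 4×5 = 82

Emma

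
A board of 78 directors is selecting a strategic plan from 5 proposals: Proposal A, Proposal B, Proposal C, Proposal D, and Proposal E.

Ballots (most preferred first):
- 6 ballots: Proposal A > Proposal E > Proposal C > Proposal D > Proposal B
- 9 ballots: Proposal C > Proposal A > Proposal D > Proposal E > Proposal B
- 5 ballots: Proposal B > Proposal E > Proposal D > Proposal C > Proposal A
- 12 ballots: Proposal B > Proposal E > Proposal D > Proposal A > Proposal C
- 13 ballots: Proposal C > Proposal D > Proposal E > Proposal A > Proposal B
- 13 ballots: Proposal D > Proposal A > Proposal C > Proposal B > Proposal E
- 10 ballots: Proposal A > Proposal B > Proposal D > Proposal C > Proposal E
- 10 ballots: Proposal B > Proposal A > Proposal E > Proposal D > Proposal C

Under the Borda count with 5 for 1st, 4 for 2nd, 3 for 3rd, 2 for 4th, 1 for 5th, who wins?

Proposal A

Proposal A: 6×5 + 9×4 + 5×1 + 12×2 + 13×2 + 13×4 + 10×5 + 10×4 = 263
Proposal B: 6×1 + 9×1 + 5×5 + 12×5 + 13×1 + 13×2 + 10×4 + 10×5 = 229
Proposal C: 6×3 + 9×5 + 5×2 + 12×1 + 13×5 + 13×3 + 10×2 + 10×1 = 219
Proposal D: 6×2 + 9×3 + 5×3 + 12×3 + 13×4 + 13×5 + 10×3 + 10×2 = 257
Proposal E: 6×4 + 9×2 + 5×4 + 12×4 + 13×3 + 13×1 + 10×1 + 10×3 = 202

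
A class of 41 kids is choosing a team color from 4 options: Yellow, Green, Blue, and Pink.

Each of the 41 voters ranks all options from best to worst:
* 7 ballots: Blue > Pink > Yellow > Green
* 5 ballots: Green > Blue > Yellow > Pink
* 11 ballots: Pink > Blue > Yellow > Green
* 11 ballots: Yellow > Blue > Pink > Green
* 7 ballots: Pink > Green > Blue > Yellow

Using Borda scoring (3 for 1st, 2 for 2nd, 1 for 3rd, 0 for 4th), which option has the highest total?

Yellow: 7×1 + 5×1 + 11×1 + 11×3 + 7×0 = 56
Green: 7×0 + 5×3 + 11×0 + 11×0 + 7×2 = 29
Blue: 7×3 + 5×2 + 11×2 + 11×2 + 7×1 = 82
Pink: 7×2 + 5×0 + 11×3 + 11×1 + 7×3 = 79

Blue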